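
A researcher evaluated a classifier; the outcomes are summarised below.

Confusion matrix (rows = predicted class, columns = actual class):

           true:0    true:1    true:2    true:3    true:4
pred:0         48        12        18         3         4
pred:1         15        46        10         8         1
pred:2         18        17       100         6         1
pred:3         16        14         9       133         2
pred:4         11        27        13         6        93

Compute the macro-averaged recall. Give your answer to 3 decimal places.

0.656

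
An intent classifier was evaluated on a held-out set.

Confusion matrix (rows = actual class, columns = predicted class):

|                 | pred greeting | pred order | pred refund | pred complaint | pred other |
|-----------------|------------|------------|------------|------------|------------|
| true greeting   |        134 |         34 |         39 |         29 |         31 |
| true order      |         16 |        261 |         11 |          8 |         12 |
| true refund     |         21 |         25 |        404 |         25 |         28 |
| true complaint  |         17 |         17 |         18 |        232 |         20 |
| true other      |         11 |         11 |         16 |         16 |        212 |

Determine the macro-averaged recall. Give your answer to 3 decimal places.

0.743

Per-class recall (TP/(TP+FN)):
  greeting: TP=134, FN=34+39+29+31=133 → 134/267 = 0.5019
  order: TP=261, FN=16+11+8+12=47 → 261/308 = 0.8474
  refund: TP=404, FN=21+25+25+28=99 → 404/503 = 0.8032
  complaint: TP=232, FN=17+17+18+20=72 → 232/304 = 0.7632
  other: TP=212, FN=11+11+16+16=54 → 212/266 = 0.7970
Macro-recall = mean = (0.5019 + 0.8474 + 0.8032 + 0.7632 + 0.7970) / 5 = 0.743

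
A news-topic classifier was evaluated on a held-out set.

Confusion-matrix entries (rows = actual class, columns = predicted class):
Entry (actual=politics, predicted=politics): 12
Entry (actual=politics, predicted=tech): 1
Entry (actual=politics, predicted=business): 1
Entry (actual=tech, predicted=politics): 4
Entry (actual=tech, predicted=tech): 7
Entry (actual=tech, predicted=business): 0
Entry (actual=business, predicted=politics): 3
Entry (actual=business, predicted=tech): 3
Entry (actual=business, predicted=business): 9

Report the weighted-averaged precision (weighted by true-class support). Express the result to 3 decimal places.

0.734

Per-class precision (TP/(TP+FP)):
  politics: TP=12, FP=4+3=7 → 12/19 = 0.6316
  tech: TP=7, FP=1+3=4 → 7/11 = 0.6364
  business: TP=9, FP=1+0=1 → 9/10 = 0.9000
Weighted-precision = Σ (supportᵢ/N)·precisionᵢ with N=40: (14/40)·0.6316 + (11/40)·0.6364 + (15/40)·0.9000 = 0.734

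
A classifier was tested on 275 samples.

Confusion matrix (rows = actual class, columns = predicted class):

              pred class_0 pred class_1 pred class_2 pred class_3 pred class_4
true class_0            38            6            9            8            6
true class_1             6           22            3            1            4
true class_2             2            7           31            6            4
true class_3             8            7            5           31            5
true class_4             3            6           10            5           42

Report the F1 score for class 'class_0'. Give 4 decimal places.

One-vs-rest for 'class_0': TP = diagonal; FP = other classes predicted 'class_0'; FN = 'class_0' predicted as other.
F1 score = 2·TP/(2·TP+FP+FN).
class_0: TP=38, FP=6+2+8+3=19, FN=6+9+8+6=29 → 76/124 = 0.61290

0.6129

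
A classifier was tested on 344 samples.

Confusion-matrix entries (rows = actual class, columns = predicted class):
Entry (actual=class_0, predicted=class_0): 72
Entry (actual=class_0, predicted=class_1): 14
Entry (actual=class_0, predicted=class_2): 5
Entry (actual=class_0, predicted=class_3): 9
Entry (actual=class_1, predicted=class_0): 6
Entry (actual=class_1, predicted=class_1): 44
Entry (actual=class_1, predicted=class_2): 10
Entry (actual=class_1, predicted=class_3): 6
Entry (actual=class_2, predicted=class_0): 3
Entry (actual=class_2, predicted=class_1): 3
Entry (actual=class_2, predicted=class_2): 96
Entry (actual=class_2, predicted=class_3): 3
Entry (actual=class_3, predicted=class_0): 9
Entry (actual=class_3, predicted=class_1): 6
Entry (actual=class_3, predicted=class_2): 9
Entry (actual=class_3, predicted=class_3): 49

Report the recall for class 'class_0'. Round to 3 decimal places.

0.720

recall = TP/(TP+FN).
class_0: TP=72, FN=14+5+9=28 → 72/100 = 0.7200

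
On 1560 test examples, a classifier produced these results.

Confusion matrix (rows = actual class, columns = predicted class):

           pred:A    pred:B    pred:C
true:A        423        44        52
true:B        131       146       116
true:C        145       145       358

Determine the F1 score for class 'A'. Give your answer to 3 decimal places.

0.695

F1 score = 2·TP/(2·TP+FP+FN).
A: TP=423, FP=131+145=276, FN=44+52=96 → 846/1218 = 0.6946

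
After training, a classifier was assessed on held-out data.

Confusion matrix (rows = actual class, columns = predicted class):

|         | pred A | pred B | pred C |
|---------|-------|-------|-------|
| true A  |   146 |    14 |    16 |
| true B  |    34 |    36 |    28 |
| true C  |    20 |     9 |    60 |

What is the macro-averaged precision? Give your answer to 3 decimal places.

Per-class precision (TP/(TP+FP)):
  A: TP=146, FP=34+20=54 → 146/200 = 0.7300
  B: TP=36, FP=14+9=23 → 36/59 = 0.6102
  C: TP=60, FP=16+28=44 → 60/104 = 0.5769
Macro-precision = mean = (0.7300 + 0.6102 + 0.5769) / 3 = 0.639

0.639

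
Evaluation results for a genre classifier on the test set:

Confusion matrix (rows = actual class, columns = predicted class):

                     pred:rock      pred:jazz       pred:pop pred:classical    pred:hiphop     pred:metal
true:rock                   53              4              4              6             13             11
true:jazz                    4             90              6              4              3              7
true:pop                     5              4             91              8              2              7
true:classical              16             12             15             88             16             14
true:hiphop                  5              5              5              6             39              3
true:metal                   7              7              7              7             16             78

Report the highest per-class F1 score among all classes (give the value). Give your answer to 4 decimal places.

Per-class F1 score (2·TP/(2·TP+FP+FN)):
  rock: TP=53, FP=4+5+16+5+7=37, FN=4+4+6+13+11=38 → 106/181 = 0.58564
  jazz: TP=90, FP=4+4+12+5+7=32, FN=4+6+4+3+7=24 → 180/236 = 0.76271
  pop: TP=91, FP=4+6+15+5+7=37, FN=5+4+8+2+7=26 → 182/245 = 0.74286
  classical: TP=88, FP=6+4+8+6+7=31, FN=16+12+15+16+14=73 → 176/280 = 0.62857
  hiphop: TP=39, FP=13+3+2+16+16=50, FN=5+5+5+6+3=24 → 78/152 = 0.51316
  metal: TP=78, FP=11+7+7+14+3=42, FN=7+7+7+7+16=44 → 156/242 = 0.64463
Highest is class 'jazz' with F1 score = 0.7627.

0.7627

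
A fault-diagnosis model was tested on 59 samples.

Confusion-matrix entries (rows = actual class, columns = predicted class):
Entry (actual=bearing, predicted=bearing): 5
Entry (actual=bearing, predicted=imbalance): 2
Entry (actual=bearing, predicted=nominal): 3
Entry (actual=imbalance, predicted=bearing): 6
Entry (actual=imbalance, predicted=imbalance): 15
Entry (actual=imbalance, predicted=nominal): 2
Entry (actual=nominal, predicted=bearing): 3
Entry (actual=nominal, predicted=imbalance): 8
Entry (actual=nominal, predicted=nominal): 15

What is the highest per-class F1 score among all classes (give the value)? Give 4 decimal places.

0.6522

Per-class F1 score (2·TP/(2·TP+FP+FN)):
  bearing: TP=5, FP=6+3=9, FN=2+3=5 → 10/24 = 0.41667
  imbalance: TP=15, FP=2+8=10, FN=6+2=8 → 30/48 = 0.62500
  nominal: TP=15, FP=3+2=5, FN=3+8=11 → 30/46 = 0.65217
Highest is class 'nominal' with F1 score = 0.6522.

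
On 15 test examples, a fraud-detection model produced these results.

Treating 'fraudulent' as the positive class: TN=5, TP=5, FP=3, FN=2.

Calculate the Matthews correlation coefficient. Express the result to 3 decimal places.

MCC = (TP·TN − FP·FN) / √((TP+FP)(TP+FN)(TN+FP)(TN+FN))
Numerator = 5·5 − 3·2 = 19
Denominator = √(8·7·8·7) = √3136 = 56.0000
MCC = 19 / 56.0000 = 0.339

0.339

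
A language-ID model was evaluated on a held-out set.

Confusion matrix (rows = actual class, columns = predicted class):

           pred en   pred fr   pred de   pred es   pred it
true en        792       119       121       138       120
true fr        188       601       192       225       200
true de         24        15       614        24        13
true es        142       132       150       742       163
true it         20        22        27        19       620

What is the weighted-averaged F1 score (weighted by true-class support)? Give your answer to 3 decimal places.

Per-class F1 score (2·TP/(2·TP+FP+FN)):
  en: TP=792, FP=188+24+142+20=374, FN=119+121+138+120=498 → 1584/2456 = 0.6450
  fr: TP=601, FP=119+15+132+22=288, FN=188+192+225+200=805 → 1202/2295 = 0.5237
  de: TP=614, FP=121+192+150+27=490, FN=24+15+24+13=76 → 1228/1794 = 0.6845
  es: TP=742, FP=138+225+24+19=406, FN=142+132+150+163=587 → 1484/2477 = 0.5991
  it: TP=620, FP=120+200+13+163=496, FN=20+22+27+19=88 → 1240/1824 = 0.6798
Weighted-F1 score = Σ (supportᵢ/N)·F1 scoreᵢ with N=5423: (1290/5423)·0.6450 + (1406/5423)·0.5237 + (690/5423)·0.6845 + (1329/5423)·0.5991 + (708/5423)·0.6798 = 0.612

0.612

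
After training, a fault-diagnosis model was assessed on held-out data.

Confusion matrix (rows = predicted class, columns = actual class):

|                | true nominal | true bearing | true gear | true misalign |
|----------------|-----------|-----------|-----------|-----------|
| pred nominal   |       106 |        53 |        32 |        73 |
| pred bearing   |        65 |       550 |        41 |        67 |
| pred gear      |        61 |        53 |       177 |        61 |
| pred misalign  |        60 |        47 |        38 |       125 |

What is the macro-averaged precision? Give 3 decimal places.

0.532

Per-class precision (TP/(TP+FP)):
  nominal: TP=106, FP=53+32+73=158 → 106/264 = 0.4015
  bearing: TP=550, FP=65+41+67=173 → 550/723 = 0.7607
  gear: TP=177, FP=61+53+61=175 → 177/352 = 0.5028
  misalign: TP=125, FP=60+47+38=145 → 125/270 = 0.4630
Macro-precision = mean = (0.4015 + 0.7607 + 0.5028 + 0.4630) / 4 = 0.532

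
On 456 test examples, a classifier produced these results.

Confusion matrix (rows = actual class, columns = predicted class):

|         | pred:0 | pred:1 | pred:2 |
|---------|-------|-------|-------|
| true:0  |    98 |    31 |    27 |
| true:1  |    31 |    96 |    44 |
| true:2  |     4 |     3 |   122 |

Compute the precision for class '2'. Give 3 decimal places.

0.632

One-vs-rest for '2': TP = diagonal; FP = other classes predicted '2'; FN = '2' predicted as other.
precision = TP/(TP+FP).
2: TP=122, FP=27+44=71 → 122/193 = 0.6321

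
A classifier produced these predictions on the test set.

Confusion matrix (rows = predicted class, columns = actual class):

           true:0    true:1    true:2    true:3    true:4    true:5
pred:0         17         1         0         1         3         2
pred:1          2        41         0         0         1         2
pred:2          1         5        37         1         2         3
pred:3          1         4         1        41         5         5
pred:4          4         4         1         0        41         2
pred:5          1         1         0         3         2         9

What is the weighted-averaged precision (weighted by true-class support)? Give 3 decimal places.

Per-class precision (TP/(TP+FP)):
  0: TP=17, FP=1+0+1+3+2=7 → 17/24 = 0.7083
  1: TP=41, FP=2+0+0+1+2=5 → 41/46 = 0.8913
  2: TP=37, FP=1+5+1+2+3=12 → 37/49 = 0.7551
  3: TP=41, FP=1+4+1+5+5=16 → 41/57 = 0.7193
  4: TP=41, FP=4+4+1+0+2=11 → 41/52 = 0.7885
  5: TP=9, FP=1+1+0+3+2=7 → 9/16 = 0.5625
Weighted-precision = Σ (supportᵢ/N)·precisionᵢ with N=244: (26/244)·0.7083 + (56/244)·0.8913 + (39/244)·0.7551 + (46/244)·0.7193 + (54/244)·0.7885 + (23/244)·0.5625 = 0.764

0.764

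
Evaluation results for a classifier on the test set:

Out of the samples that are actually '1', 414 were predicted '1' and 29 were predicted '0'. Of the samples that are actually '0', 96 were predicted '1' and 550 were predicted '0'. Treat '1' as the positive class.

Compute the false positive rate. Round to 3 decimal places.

FPR = FP/(FP+TN) = 96/(96+550) = 0.149

0.149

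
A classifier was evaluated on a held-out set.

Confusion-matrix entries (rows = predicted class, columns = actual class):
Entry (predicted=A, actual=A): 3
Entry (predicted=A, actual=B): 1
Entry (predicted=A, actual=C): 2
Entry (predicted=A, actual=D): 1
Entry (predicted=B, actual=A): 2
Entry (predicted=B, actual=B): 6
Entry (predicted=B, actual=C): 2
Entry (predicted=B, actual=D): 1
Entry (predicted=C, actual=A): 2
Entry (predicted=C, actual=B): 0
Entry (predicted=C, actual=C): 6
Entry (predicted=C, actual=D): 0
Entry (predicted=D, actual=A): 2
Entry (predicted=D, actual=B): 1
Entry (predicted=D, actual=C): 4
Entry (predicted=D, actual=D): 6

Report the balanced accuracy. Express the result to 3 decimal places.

0.565

Balanced accuracy = mean of per-class recall.
  A: recall = 3/9 = 0.3333
  B: recall = 6/8 = 0.7500
  C: recall = 6/14 = 0.4286
  D: recall = 6/8 = 0.7500
Mean = (0.3333 + 0.7500 + 0.4286 + 0.7500) / 4 = 0.565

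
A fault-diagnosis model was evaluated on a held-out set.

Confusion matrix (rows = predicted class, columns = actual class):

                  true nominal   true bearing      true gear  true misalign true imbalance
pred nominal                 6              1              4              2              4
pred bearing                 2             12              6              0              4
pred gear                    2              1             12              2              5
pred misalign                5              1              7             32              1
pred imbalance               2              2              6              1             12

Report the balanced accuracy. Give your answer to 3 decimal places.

0.546

Balanced accuracy = mean of per-class recall.
  nominal: recall = 6/17 = 0.3529
  bearing: recall = 12/17 = 0.7059
  gear: recall = 12/35 = 0.3429
  misalign: recall = 32/37 = 0.8649
  imbalance: recall = 12/26 = 0.4615
Mean = (0.3529 + 0.7059 + 0.3429 + 0.8649 + 0.4615) / 5 = 0.546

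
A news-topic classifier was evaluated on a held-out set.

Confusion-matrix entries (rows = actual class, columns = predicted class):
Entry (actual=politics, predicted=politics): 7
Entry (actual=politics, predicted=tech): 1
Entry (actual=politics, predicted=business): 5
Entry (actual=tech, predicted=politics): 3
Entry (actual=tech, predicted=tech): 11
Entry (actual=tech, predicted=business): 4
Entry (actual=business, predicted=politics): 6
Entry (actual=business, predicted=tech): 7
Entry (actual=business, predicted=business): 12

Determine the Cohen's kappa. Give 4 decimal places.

Observed agreement pₒ = trace/N = 30/56 = 0.53571
Expected agreement pₑ = Σ (rowᵢ·colᵢ)/N² = (13·16 + 18·19 + 25·21)/56² = 0.34279
κ = (pₒ − pₑ)/(1 − pₑ) = (0.53571 − 0.34279)/(1 − 0.34279) = 0.2935

0.2935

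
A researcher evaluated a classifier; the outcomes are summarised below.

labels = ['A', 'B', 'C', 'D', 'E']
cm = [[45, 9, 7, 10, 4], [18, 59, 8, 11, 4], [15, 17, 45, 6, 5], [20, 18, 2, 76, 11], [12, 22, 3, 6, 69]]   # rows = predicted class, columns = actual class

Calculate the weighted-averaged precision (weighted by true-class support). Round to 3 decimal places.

Per-class precision (TP/(TP+FP)):
  A: TP=45, FP=9+7+10+4=30 → 45/75 = 0.6000
  B: TP=59, FP=18+8+11+4=41 → 59/100 = 0.5900
  C: TP=45, FP=15+17+6+5=43 → 45/88 = 0.5114
  D: TP=76, FP=20+18+2+11=51 → 76/127 = 0.5984
  E: TP=69, FP=12+22+3+6=43 → 69/112 = 0.6161
Weighted-precision = Σ (supportᵢ/N)·precisionᵢ with N=502: (110/502)·0.6000 + (125/502)·0.5900 + (65/502)·0.5114 + (109/502)·0.5984 + (93/502)·0.6161 = 0.589

0.589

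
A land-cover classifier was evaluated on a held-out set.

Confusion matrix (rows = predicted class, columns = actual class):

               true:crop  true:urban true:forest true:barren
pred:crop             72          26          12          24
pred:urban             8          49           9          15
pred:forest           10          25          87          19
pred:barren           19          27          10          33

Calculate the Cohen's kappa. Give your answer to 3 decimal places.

Observed agreement pₒ = trace/N = 241/445 = 0.5416
Expected agreement pₑ = Σ (rowᵢ·colᵢ)/N² = (109·134 + 127·81 + 118·141 + 91·89)/445² = 0.2506
κ = (pₒ − pₑ)/(1 − pₑ) = (0.5416 − 0.2506)/(1 − 0.2506) = 0.388

0.388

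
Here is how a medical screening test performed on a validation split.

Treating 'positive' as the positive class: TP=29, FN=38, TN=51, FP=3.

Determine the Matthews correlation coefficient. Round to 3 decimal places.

0.425

MCC = (TP·TN − FP·FN) / √((TP+FP)(TP+FN)(TN+FP)(TN+FN))
Numerator = 29·51 − 3·38 = 1365
Denominator = √(32·67·54·89) = √10304064 = 3209.9944
MCC = 1365 / 3209.9944 = 0.425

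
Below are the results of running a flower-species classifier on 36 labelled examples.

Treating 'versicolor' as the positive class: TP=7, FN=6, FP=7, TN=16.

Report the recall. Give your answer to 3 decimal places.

Recall = TP/(TP+FN) = 7/(7+6) = 7/13 = 0.538

0.538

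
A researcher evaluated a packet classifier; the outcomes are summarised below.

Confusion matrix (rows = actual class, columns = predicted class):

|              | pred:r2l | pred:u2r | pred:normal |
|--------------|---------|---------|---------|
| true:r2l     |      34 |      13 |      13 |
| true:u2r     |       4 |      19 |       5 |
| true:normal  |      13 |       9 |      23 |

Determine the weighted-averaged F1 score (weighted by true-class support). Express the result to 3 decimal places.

Per-class F1 score (2·TP/(2·TP+FP+FN)):
  r2l: TP=34, FP=4+13=17, FN=13+13=26 → 68/111 = 0.6126
  u2r: TP=19, FP=13+9=22, FN=4+5=9 → 38/69 = 0.5507
  normal: TP=23, FP=13+5=18, FN=13+9=22 → 46/86 = 0.5349
Weighted-F1 score = Σ (supportᵢ/N)·F1 scoreᵢ with N=133: (60/133)·0.6126 + (28/133)·0.5507 + (45/133)·0.5349 = 0.573

0.573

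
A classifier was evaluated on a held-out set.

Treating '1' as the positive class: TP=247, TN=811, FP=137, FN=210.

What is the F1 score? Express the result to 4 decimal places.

0.5874

Precision = TP/(TP+FP) = 247/384 = 0.6432
Recall = TP/(TP+FN) = 247/457 = 0.5405
F1 = 2·TP/(2·TP+FP+FN) = 494/841 = 0.5874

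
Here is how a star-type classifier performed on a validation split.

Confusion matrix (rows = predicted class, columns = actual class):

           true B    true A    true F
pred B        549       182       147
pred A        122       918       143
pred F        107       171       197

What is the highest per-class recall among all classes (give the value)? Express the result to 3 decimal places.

Per-class recall (TP/(TP+FN)):
  B: TP=549, FN=122+107=229 → 549/778 = 0.7057
  A: TP=918, FN=182+171=353 → 918/1271 = 0.7223
  F: TP=197, FN=147+143=290 → 197/487 = 0.4045
Highest is class 'A' with recall = 0.722.

0.722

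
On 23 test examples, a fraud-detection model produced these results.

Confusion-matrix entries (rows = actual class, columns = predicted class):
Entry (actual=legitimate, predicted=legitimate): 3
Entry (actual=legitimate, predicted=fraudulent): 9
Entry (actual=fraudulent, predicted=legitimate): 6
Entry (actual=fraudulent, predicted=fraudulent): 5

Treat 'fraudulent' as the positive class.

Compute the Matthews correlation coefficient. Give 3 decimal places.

-0.302

MCC = (TP·TN − FP·FN) / √((TP+FP)(TP+FN)(TN+FP)(TN+FN))
Numerator = 5·3 − 9·6 = -39
Denominator = √(14·11·12·9) = √16632 = 128.9651
MCC = -39 / 128.9651 = -0.302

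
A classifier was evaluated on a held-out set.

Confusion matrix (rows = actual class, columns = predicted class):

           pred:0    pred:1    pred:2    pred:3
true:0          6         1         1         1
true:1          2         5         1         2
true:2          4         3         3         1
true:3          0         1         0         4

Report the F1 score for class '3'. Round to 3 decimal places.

0.615

Treat '3' as positive and all other classes as negative.
F1 score = 2·TP/(2·TP+FP+FN).
3: TP=4, FP=1+2+1=4, FN=0+1+0=1 → 8/13 = 0.6154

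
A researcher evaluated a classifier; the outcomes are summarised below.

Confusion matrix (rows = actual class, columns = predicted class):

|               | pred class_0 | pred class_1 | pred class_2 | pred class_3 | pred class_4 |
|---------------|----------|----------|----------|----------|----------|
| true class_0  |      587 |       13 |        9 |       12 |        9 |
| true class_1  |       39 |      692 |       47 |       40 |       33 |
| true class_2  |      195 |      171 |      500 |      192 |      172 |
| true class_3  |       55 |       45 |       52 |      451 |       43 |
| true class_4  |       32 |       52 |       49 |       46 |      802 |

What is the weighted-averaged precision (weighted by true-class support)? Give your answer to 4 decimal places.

Per-class precision (TP/(TP+FP)):
  class_0: TP=587, FP=39+195+55+32=321 → 587/908 = 0.64648
  class_1: TP=692, FP=13+171+45+52=281 → 692/973 = 0.71120
  class_2: TP=500, FP=9+47+52+49=157 → 500/657 = 0.76104
  class_3: TP=451, FP=12+40+192+46=290 → 451/741 = 0.60864
  class_4: TP=802, FP=9+33+172+43=257 → 802/1059 = 0.75732
Weighted-precision = Σ (supportᵢ/N)·precisionᵢ with N=4338: (630/4338)·0.64648 + (851/4338)·0.71120 + (1230/4338)·0.76104 + (646/4338)·0.60864 + (981/4338)·0.75732 = 0.7111

0.7111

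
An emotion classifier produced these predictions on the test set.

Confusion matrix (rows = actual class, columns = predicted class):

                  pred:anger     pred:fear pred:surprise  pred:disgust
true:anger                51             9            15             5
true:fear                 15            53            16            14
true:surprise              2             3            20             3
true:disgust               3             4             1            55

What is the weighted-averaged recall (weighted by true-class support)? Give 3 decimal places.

0.665

Per-class recall (TP/(TP+FN)):
  anger: TP=51, FN=9+15+5=29 → 51/80 = 0.6375
  fear: TP=53, FN=15+16+14=45 → 53/98 = 0.5408
  surprise: TP=20, FN=2+3+3=8 → 20/28 = 0.7143
  disgust: TP=55, FN=3+4+1=8 → 55/63 = 0.8730
Weighted-recall = Σ (supportᵢ/N)·recallᵢ with N=269: (80/269)·0.6375 + (98/269)·0.5408 + (28/269)·0.7143 + (63/269)·0.8730 = 0.665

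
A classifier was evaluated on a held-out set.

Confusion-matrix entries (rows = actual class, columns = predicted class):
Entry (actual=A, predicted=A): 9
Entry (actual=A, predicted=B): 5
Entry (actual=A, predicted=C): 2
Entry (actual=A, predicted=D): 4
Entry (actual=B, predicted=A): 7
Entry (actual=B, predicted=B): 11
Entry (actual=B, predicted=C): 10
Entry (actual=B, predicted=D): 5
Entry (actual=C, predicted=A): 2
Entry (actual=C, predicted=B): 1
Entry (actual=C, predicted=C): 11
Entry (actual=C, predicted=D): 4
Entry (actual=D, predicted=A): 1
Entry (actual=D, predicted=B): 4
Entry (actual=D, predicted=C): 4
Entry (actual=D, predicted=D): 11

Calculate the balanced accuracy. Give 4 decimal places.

Balanced accuracy = mean of per-class recall.
  A: recall = 9/20 = 0.45000
  B: recall = 11/33 = 0.33333
  C: recall = 11/18 = 0.61111
  D: recall = 11/20 = 0.55000
Mean = (0.45000 + 0.33333 + 0.61111 + 0.55000) / 4 = 0.4861

0.4861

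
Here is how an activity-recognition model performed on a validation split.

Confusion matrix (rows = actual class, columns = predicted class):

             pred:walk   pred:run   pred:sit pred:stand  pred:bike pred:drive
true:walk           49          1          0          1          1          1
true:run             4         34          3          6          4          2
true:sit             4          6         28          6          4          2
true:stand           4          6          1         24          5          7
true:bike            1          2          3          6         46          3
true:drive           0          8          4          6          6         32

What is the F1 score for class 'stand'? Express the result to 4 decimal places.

0.5000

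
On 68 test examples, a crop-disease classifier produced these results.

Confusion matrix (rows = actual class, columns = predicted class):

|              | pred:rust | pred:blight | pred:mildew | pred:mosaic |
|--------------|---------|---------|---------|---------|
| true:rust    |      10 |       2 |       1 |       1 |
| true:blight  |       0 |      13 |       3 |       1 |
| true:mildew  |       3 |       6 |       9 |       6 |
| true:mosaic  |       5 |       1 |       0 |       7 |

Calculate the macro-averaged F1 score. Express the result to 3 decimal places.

Per-class F1 score (2·TP/(2·TP+FP+FN)):
  rust: TP=10, FP=0+3+5=8, FN=2+1+1=4 → 20/32 = 0.6250
  blight: TP=13, FP=2+6+1=9, FN=0+3+1=4 → 26/39 = 0.6667
  mildew: TP=9, FP=1+3+0=4, FN=3+6+6=15 → 18/37 = 0.4865
  mosaic: TP=7, FP=1+1+6=8, FN=5+1+0=6 → 14/28 = 0.5000
Macro-F1 score = mean = (0.6250 + 0.6667 + 0.4865 + 0.5000) / 4 = 0.570

0.570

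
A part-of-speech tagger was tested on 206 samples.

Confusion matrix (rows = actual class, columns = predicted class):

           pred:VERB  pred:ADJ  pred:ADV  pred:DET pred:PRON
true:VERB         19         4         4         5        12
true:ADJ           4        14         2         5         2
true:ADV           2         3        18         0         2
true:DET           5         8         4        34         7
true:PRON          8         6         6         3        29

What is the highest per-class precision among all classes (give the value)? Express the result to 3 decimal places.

Per-class precision (TP/(TP+FP)):
  VERB: TP=19, FP=4+2+5+8=19 → 19/38 = 0.5000
  ADJ: TP=14, FP=4+3+8+6=21 → 14/35 = 0.4000
  ADV: TP=18, FP=4+2+4+6=16 → 18/34 = 0.5294
  DET: TP=34, FP=5+5+0+3=13 → 34/47 = 0.7234
  PRON: TP=29, FP=12+2+2+7=23 → 29/52 = 0.5577
Highest is class 'DET' with precision = 0.723.

0.723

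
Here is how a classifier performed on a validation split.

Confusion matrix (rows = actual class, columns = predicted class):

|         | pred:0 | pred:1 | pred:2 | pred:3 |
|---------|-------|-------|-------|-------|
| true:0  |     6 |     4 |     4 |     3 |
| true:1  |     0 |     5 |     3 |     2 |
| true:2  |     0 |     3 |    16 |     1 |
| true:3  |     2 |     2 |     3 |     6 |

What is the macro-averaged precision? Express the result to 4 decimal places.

0.5556

Per-class precision (TP/(TP+FP)):
  0: TP=6, FP=0+0+2=2 → 6/8 = 0.75000
  1: TP=5, FP=4+3+2=9 → 5/14 = 0.35714
  2: TP=16, FP=4+3+3=10 → 16/26 = 0.61538
  3: TP=6, FP=3+2+1=6 → 6/12 = 0.50000
Macro-precision = mean = (0.75000 + 0.35714 + 0.61538 + 0.50000) / 4 = 0.5556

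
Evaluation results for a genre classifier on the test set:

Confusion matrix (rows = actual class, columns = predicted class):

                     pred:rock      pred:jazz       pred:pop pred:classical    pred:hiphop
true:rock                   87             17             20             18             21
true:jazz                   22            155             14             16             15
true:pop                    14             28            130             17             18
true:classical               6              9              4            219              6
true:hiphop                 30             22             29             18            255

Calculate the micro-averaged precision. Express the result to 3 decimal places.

0.711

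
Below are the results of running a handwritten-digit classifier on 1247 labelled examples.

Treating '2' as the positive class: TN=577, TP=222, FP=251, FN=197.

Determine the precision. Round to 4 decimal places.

Precision = TP/(TP+FP) = 222/(222+251) = 222/473 = 0.4693

0.4693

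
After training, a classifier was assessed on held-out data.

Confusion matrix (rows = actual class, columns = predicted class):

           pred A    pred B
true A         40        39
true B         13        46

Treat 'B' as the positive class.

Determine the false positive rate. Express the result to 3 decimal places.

0.494

FPR = FP/(FP+TN) = 39/(39+40) = 0.494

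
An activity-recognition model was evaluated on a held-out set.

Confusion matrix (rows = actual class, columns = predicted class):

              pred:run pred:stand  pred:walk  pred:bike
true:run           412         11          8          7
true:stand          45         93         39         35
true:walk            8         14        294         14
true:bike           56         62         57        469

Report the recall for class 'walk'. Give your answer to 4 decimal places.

0.8909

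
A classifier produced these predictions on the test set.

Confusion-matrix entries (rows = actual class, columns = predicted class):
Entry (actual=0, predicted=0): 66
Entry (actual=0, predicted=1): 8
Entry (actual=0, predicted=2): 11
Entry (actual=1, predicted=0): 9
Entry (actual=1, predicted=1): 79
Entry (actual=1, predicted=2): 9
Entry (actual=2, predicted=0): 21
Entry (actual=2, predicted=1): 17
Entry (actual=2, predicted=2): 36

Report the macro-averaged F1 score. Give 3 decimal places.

Per-class F1 score (2·TP/(2·TP+FP+FN)):
  0: TP=66, FP=9+21=30, FN=8+11=19 → 132/181 = 0.7293
  1: TP=79, FP=8+17=25, FN=9+9=18 → 158/201 = 0.7861
  2: TP=36, FP=11+9=20, FN=21+17=38 → 72/130 = 0.5538
Macro-F1 score = mean = (0.7293 + 0.7861 + 0.5538) / 3 = 0.690

0.690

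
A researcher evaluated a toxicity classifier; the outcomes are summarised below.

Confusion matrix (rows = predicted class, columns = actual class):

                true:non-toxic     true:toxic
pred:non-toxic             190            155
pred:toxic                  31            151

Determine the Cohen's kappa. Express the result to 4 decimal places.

0.3277

Observed agreement pₒ = trace/N = 341/527 = 0.64706
Expected agreement pₑ = Σ (rowᵢ·colᵢ)/N² = (221·345 + 306·182)/527² = 0.47506
κ = (pₒ − pₑ)/(1 − pₑ) = (0.64706 − 0.47506)/(1 − 0.47506) = 0.3277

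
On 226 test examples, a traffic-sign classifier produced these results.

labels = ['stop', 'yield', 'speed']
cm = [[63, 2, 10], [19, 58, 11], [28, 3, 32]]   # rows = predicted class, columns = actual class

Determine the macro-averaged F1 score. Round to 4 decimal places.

Per-class F1 score (2·TP/(2·TP+FP+FN)):
  stop: TP=63, FP=2+10=12, FN=19+28=47 → 126/185 = 0.68108
  yield: TP=58, FP=19+11=30, FN=2+3=5 → 116/151 = 0.76821
  speed: TP=32, FP=28+3=31, FN=10+11=21 → 64/116 = 0.55172
Macro-F1 score = mean = (0.68108 + 0.76821 + 0.55172) / 3 = 0.6670

0.6670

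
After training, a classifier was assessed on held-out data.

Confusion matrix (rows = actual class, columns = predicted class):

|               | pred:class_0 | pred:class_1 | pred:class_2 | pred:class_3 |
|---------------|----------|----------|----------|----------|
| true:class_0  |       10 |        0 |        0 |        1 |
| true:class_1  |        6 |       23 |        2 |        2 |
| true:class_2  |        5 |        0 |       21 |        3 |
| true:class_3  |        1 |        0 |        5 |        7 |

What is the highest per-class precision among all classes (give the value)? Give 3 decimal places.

Per-class precision (TP/(TP+FP)):
  class_0: TP=10, FP=6+5+1=12 → 10/22 = 0.4545
  class_1: TP=23, FP=0+0+0=0 → 23/23 = 1.0000
  class_2: TP=21, FP=0+2+5=7 → 21/28 = 0.7500
  class_3: TP=7, FP=1+2+3=6 → 7/13 = 0.5385
Highest is class 'class_1' with precision = 1.000.

1.000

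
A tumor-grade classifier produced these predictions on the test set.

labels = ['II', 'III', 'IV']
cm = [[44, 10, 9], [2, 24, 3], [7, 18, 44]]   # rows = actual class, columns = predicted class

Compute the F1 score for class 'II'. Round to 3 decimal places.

0.759

F1 score = 2·TP/(2·TP+FP+FN).
II: TP=44, FP=2+7=9, FN=10+9=19 → 88/116 = 0.7586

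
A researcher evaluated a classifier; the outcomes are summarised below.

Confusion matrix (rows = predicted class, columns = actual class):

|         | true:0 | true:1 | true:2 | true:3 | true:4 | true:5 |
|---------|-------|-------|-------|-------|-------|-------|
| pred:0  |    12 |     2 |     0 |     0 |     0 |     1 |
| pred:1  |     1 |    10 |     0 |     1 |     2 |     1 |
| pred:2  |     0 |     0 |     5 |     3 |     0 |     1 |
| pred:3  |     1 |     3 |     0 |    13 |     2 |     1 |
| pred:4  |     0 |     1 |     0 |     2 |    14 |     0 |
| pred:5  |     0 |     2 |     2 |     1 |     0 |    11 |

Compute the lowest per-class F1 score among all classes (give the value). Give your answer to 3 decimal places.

Per-class F1 score (2·TP/(2·TP+FP+FN)):
  0: TP=12, FP=2+0+0+0+1=3, FN=1+0+1+0+0=2 → 24/29 = 0.8276
  1: TP=10, FP=1+0+1+2+1=5, FN=2+0+3+1+2=8 → 20/33 = 0.6061
  2: TP=5, FP=0+0+3+0+1=4, FN=0+0+0+0+2=2 → 10/16 = 0.6250
  3: TP=13, FP=1+3+0+2+1=7, FN=0+1+3+2+1=7 → 26/40 = 0.6500
  4: TP=14, FP=0+1+0+2+0=3, FN=0+2+0+2+0=4 → 28/35 = 0.8000
  5: TP=11, FP=0+2+2+1+0=5, FN=1+1+1+1+0=4 → 22/31 = 0.7097
Lowest is class '1' with F1 score = 0.606.

0.606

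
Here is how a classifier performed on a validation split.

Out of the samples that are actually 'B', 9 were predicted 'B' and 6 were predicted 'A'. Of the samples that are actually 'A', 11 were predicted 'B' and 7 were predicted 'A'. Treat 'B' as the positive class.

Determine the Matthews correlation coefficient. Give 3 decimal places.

MCC = (TP·TN − FP·FN) / √((TP+FP)(TP+FN)(TN+FP)(TN+FN))
Numerator = 9·7 − 11·6 = -3
Denominator = √(20·15·18·13) = √70200 = 264.9528
MCC = -3 / 264.9528 = -0.011

-0.011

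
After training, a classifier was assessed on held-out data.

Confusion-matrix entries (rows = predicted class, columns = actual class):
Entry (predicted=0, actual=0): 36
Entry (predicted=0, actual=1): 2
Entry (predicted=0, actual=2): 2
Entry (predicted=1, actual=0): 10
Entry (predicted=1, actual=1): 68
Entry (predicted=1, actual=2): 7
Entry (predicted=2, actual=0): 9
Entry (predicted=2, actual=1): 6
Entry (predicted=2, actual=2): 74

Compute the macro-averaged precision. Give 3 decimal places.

Per-class precision (TP/(TP+FP)):
  0: TP=36, FP=2+2=4 → 36/40 = 0.9000
  1: TP=68, FP=10+7=17 → 68/85 = 0.8000
  2: TP=74, FP=9+6=15 → 74/89 = 0.8315
Macro-precision = mean = (0.9000 + 0.8000 + 0.8315) / 3 = 0.844

0.844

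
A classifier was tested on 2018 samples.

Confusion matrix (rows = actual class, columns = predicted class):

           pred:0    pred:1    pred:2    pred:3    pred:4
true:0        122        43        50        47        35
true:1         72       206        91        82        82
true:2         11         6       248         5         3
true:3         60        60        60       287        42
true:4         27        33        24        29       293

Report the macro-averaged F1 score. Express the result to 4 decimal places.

Per-class F1 score (2·TP/(2·TP+FP+FN)):
  0: TP=122, FP=72+11+60+27=170, FN=43+50+47+35=175 → 244/589 = 0.41426
  1: TP=206, FP=43+6+60+33=142, FN=72+91+82+82=327 → 412/881 = 0.46765
  2: TP=248, FP=50+91+60+24=225, FN=11+6+5+3=25 → 496/746 = 0.66488
  3: TP=287, FP=47+82+5+29=163, FN=60+60+60+42=222 → 574/959 = 0.59854
  4: TP=293, FP=35+82+3+42=162, FN=27+33+24+29=113 → 586/861 = 0.68060
Macro-F1 score = mean = (0.41426 + 0.46765 + 0.66488 + 0.59854 + 0.68060) / 5 = 0.5652

0.5652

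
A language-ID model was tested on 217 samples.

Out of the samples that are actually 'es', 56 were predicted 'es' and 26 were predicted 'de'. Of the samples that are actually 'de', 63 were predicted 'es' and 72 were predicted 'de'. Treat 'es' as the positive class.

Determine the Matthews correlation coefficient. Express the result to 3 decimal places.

0.211

MCC = (TP·TN − FP·FN) / √((TP+FP)(TP+FN)(TN+FP)(TN+FN))
Numerator = 56·72 − 63·26 = 2394
Denominator = √(119·82·135·98) = √129098340 = 11362.1450
MCC = 2394 / 11362.1450 = 0.211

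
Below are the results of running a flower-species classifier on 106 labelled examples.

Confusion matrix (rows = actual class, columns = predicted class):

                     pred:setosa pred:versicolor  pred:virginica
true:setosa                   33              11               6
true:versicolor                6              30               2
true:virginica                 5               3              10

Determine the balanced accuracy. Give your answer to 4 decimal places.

0.6683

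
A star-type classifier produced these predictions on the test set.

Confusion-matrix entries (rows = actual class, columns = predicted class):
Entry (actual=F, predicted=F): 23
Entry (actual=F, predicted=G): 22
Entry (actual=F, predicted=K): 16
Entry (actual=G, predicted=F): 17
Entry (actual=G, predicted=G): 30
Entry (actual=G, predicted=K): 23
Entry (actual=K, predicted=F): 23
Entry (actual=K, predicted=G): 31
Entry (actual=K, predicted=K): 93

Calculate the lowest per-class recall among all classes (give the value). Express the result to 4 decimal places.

0.3770

Per-class recall (TP/(TP+FN)):
  F: TP=23, FN=22+16=38 → 23/61 = 0.37705
  G: TP=30, FN=17+23=40 → 30/70 = 0.42857
  K: TP=93, FN=23+31=54 → 93/147 = 0.63265
Lowest is class 'F' with recall = 0.3770.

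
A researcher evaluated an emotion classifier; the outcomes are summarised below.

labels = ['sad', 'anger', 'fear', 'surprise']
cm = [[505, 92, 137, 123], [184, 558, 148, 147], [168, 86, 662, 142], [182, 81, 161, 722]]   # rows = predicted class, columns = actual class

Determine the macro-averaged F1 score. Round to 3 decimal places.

0.595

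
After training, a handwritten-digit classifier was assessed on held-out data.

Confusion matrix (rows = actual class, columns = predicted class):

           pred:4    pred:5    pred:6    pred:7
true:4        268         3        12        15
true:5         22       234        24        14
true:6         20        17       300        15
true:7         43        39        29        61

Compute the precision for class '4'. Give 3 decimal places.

0.759

Take TP from the diagonal, FP from the rest of the '4' prediction marginal, FN from the rest of the '4' actual marginal.
precision = TP/(TP+FP).
4: TP=268, FP=22+20+43=85 → 268/353 = 0.7592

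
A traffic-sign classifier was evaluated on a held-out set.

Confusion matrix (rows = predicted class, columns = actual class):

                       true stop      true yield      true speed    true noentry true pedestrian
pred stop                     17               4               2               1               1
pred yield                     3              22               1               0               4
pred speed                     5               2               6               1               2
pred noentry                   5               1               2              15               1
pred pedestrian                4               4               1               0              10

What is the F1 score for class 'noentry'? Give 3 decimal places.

0.732

Take TP from the diagonal, FP from the rest of the 'noentry' prediction marginal, FN from the rest of the 'noentry' actual marginal.
F1 score = 2·TP/(2·TP+FP+FN).
noentry: TP=15, FP=5+1+2+1=9, FN=1+0+1+0=2 → 30/41 = 0.7317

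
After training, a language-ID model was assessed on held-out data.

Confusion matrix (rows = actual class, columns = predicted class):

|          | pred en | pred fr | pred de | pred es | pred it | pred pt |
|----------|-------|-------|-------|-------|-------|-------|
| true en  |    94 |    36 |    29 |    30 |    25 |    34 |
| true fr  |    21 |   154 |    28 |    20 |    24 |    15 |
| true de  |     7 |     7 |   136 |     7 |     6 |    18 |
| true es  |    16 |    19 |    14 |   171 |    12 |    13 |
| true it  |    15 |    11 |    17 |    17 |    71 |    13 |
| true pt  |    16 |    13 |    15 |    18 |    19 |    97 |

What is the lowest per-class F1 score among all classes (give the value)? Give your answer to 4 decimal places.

0.4508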